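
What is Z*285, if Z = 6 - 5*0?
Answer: 1710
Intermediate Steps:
Z = 6 (Z = 6 + 0 = 6)
Z*285 = 6*285 = 1710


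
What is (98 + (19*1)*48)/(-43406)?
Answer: -505/21703 ≈ -0.023269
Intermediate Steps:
(98 + (19*1)*48)/(-43406) = (98 + 19*48)*(-1/43406) = (98 + 912)*(-1/43406) = 1010*(-1/43406) = -505/21703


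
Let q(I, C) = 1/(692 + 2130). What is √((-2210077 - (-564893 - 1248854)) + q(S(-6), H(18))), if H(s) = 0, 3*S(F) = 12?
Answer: I*√3156246876898/2822 ≈ 629.55*I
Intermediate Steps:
S(F) = 4 (S(F) = (⅓)*12 = 4)
q(I, C) = 1/2822
√((-2210077 - (-564893 - 1248854)) + q(S(-6), H(18))) = √((-2210077 - (-564893 - 1248854)) + 1/2822) = √((-2210077 - 1*(-1813747)) + 1/2822) = √((-2210077 + 1813747) + 1/2822) = √(-396330 + 1/2822) = √(-1118443259/2822) = I*√3156246876898/2822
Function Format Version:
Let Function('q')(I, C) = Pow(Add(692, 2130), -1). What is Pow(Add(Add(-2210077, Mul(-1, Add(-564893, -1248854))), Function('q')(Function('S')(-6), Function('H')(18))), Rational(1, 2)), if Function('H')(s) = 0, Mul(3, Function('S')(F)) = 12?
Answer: Mul(Rational(1, 2822), I, Pow(3156246876898, Rational(1, 2))) ≈ Mul(629.55, I)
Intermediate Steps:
Function('S')(F) = 4 (Function('S')(F) = Mul(Rational(1, 3), 12) = 4)
Function('q')(I, C) = Rational(1, 2822) (Function('q')(I, C) = Pow(2822, -1) = Rational(1, 2822))
Pow(Add(Add(-2210077, Mul(-1, Add(-564893, -1248854))), Function('q')(Function('S')(-6), Function('H')(18))), Rational(1, 2)) = Pow(Add(Add(-2210077, Mul(-1, Add(-564893, -1248854))), Rational(1, 2822)), Rational(1, 2)) = Pow(Add(Add(-2210077, Mul(-1, -1813747)), Rational(1, 2822)), Rational(1, 2)) = Pow(Add(Add(-2210077, 1813747), Rational(1, 2822)), Rational(1, 2)) = Pow(Add(-396330, Rational(1, 2822)), Rational(1, 2)) = Pow(Rational(-1118443259, 2822), Rational(1, 2)) = Mul(Rational(1, 2822), I, Pow(3156246876898, Rational(1, 2)))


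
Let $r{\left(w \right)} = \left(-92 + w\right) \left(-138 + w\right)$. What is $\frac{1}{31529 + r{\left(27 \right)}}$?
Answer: $\frac{1}{38744} \approx 2.581 \cdot 10^{-5}$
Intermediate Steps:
$r{\left(w \right)} = \left(-138 + w\right) \left(-92 + w\right)$
$\frac{1}{31529 + r{\left(27 \right)}} = \frac{1}{31529 + \left(12696 + 27^{2} - 6210\right)} = \frac{1}{31529 + \left(12696 + 729 - 6210\right)} = \frac{1}{31529 + 7215} = \frac{1}{38744}$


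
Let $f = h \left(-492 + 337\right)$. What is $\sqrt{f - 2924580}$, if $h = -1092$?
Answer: $2 i \sqrt{688830} \approx 1659.9 i$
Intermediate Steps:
$f = 169260$ ($f = - 1092 \left(-492 + 337\right) = \left(-1092\right) \left(-155\right) = 169260$)
$\sqrt{f - 2924580} = \sqrt{169260 - 2924580} = \sqrt{-2755320} = 2 i \sqrt{688830}$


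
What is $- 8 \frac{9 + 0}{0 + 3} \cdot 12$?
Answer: $-288$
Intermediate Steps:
$- 8 \frac{9 + 0}{0 + 3} \cdot 12 = - 8 \cdot \frac{9}{3} \cdot 12 = - 8 \cdot 9 \cdot \frac{1}{3} \cdot 12 = \left(-8\right) 3 \cdot 12 = \left(-24\right) 12 = -288$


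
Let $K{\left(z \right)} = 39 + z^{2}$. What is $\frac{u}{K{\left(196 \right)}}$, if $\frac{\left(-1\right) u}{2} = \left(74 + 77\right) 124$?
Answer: $- \frac{37448}{38455} \approx -0.97381$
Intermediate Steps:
$u = -37448$ ($u = - 2 \left(74 + 77\right) 124 = - 2 \cdot 151 \cdot 124 = \left(-2\right) 18724 = -37448$)
$\frac{u}{K{\left(196 \right)}} = - \frac{37448}{39 + 196^{2}} = - \frac{37448}{39 + 38416} = - \frac{37448}{38455}$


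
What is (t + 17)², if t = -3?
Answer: 196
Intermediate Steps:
(t + 17)² = (-3 + 17)² = 14² = 196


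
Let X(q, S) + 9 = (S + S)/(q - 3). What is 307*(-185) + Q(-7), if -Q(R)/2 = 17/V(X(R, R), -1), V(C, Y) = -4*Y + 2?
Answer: -170402/3 ≈ -56801.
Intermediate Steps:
X(q, S) = -9 + 2*S/(-3 + q) (X(q, S) = -9 + (S + S)/(q - 3) = -9 + (2*S)/(-3 + q) = -9 + 2*S/(-3 + q))
V(C, Y) = 2 - 4*Y
Q(R) = -17/3 (Q(R) = -34/(2 - 4*(-1)) = -34/(2 + 4) = -34/6 = -2*17/6 = -17/3)
307*(-185) + Q(-7) = 307*(-185) - 17/3 = -56795 - 17/3 = -170402/3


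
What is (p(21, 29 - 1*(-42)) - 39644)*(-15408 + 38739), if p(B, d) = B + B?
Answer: -923954262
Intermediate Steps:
p(B, d) = 2*B
(p(21, 29 - 1*(-42)) - 39644)*(-15408 + 38739) = (2*21 - 39644)*(-15408 + 38739) = (42 - 39644)*23331 = -39602*23331 = -923954262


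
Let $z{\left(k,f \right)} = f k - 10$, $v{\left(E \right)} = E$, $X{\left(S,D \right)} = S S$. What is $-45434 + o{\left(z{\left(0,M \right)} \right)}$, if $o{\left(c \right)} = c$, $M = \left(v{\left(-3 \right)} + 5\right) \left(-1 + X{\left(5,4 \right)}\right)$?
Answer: $-45444$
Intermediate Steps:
$X{\left(S,D \right)} = S^{2}$
$M = 48$ ($M = \left(-3 + 5\right) \left(-1 + 5^{2}\right) = 2 \left(-1 + 25\right) = 2 \cdot 24 = 48$)
$z{\left(k,f \right)} = -10 + f k$
$-45434 + o{\left(z{\left(0,M \right)} \right)} = -45434 + \left(-10 + 48 \cdot 0\right) = -45434 + \left(-10 + 0\right) = -45434 - 10 = -45444$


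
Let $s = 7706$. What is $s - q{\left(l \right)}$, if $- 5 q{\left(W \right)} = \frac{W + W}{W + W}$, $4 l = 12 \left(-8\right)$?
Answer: $\frac{38531}{5} \approx 7706.2$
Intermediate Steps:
$l = -24$ ($l = \frac{12 \left(-8\right)}{4} = \frac{1}{4} \left(-96\right) = -24$)
$q{\left(W \right)} = - \frac{1}{5}$ ($q{\left(W \right)} = - \frac{\left(W + W\right) \frac{1}{W + W}}{5} = - \frac{2 W \frac{1}{2 W}}{5} = \left(- \frac{1}{5}\right) 1 = - \frac{1}{5}$)
$s - q{\left(l \right)} = 7706 - - \frac{1}{5} = 7706 + \frac{1}{5} = \frac{38531}{5}$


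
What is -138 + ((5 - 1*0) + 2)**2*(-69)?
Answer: -3519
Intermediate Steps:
-138 + ((5 - 1*0) + 2)**2*(-69) = -138 + ((5 + 0) + 2)**2*(-69) = -138 + (5 + 2)**2*(-69) = -138 + 7**2*(-69) = -138 + 49*(-69) = -138 - 3381 = -3519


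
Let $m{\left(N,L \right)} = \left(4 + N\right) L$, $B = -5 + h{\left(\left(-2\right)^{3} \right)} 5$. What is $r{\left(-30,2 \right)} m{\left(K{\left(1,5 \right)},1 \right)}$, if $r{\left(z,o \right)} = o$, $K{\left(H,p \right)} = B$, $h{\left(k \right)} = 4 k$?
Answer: $-322$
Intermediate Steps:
$B = -165$ ($B = -5 + 4 \left(-2\right)^{3} \cdot 5 = -5 + 4 \left(-8\right) 5 = -5 - 160 = -165$)
$K{\left(H,p \right)} = -165$
$m{\left(N,L \right)} = L \left(4 + N\right)$
$r{\left(-30,2 \right)} m{\left(K{\left(1,5 \right)},1 \right)} = 2 \cdot 1 \left(4 - 165\right) = 2 \cdot 1 \left(-161\right) = 2 \left(-161\right) = -322$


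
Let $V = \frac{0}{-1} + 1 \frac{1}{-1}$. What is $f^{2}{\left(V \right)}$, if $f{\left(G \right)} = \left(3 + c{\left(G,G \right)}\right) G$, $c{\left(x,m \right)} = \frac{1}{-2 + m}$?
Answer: $\frac{64}{9} \approx 7.1111$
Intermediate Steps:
$V = -1$ ($V = 0 \left(-1\right) + 1 \left(-1\right) = 0 - 1 = -1$)
$f{\left(G \right)} = G \left(3 + \frac{1}{-2 + G}\right)$ ($f{\left(G \right)} = \left(3 + \frac{1}{-2 + G}\right) G = G \left(3 + \frac{1}{-2 + G}\right)$)
$f^{2}{\left(V \right)} = \left(- \frac{-5 + 3 \left(-1\right)}{-2 - 1}\right)^{2} = \left(- \frac{-5 - 3}{-3}\right)^{2} = \left(\left(-1\right) \left(- \frac{1}{3}\right) \left(-8\right)\right)^{2} = \left(- \frac{8}{3}\right)^{2} = \frac{64}{9}$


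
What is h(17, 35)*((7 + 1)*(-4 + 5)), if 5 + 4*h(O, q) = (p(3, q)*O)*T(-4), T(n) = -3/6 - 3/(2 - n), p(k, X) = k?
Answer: -112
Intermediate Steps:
T(n) = -½ - 3/(2 - n) (T(n) = -3*⅙ - 3/(2 - n) = -½ - 3/(2 - n))
h(O, q) = -5/4 - 3*O/4 (h(O, q) = -5/4 + ((3*O)*((8 - 1*(-4))/(2*(-2 - 4))))/4 = -5/4 + ((3*O)*((½)*(8 + 4)/(-6)))/4 = -5/4 + ((3*O)*((½)*(-⅙)*12))/4 = -5/4 + ((3*O)*(-1))/4 = -5/4 + (-3*O)/4 = -5/4 - 3*O/4)
h(17, 35)*((7 + 1)*(-4 + 5)) = (-5/4 - ¾*17)*((7 + 1)*(-4 + 5)) = (-5/4 - 51/4)*(8*1) = -14*8 = -112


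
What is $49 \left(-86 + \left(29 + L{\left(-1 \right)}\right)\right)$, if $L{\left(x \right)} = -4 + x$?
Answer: $-3038$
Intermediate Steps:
$49 \left(-86 + \left(29 + L{\left(-1 \right)}\right)\right) = 49 \left(-86 + \left(29 - 5\right)\right) = 49 \left(-86 + 24\right) = 49 \left(-62\right) = -3038$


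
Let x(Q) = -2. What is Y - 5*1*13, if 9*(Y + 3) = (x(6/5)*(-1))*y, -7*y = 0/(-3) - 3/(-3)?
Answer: -4286/63 ≈ -68.032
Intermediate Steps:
y = -1/7 (y = -(0/(-3) - 3/(-3))/7 = -(0*(-1/3) - 3*(-1/3))/7 = -(0 + 1)/7 = -1/7*1 = -1/7 ≈ -0.14286)
Y = -191/63 (Y = -3 + (-2*(-1)*(-1/7))/9 = -3 + (2*(-1/7))/9 = -3 + (1/9)*(-2/7) = -3 - 2/63 = -191/63 ≈ -3.0317)
Y - 5*1*13 = -191/63 - 5*1*13 = -191/63 - 5*13 = -191/63 - 65 = -4286/63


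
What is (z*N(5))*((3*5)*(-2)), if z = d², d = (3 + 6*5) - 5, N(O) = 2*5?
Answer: -235200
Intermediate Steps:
N(O) = 10
d = 28 (d = (3 + 30) - 5 = 33 - 5 = 28)
z = 784 (z = 28² = 784)
(z*N(5))*((3*5)*(-2)) = (784*10)*((3*5)*(-2)) = 7840*(15*(-2)) = 7840*(-30) = -235200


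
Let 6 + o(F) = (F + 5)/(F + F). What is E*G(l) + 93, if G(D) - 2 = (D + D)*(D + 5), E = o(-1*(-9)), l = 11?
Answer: -5267/3 ≈ -1755.7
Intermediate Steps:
o(F) = -6 + (5 + F)/(2*F) (o(F) = -6 + (F + 5)/(F + F) = -6 + (5 + F)/((2*F)) = -6 + (5 + F)*(1/(2*F)) = -6 + (5 + F)/(2*F))
E = -47/9 (E = (5 - (-11)*(-9))/(2*((-1*(-9)))) = (1/2)*(5 - 11*9)/9 = (1/2)*(1/9)*(5 - 99) = (1/2)*(1/9)*(-94) = -47/9 ≈ -5.2222)
G(D) = 2 + 2*D*(5 + D) (G(D) = 2 + (D + D)*(D + 5) = 2 + (2*D)*(5 + D) = 2 + 2*D*(5 + D))
E*G(l) + 93 = -47*(2 + 2*11**2 + 10*11)/9 + 93 = -47*(2 + 2*121 + 110)/9 + 93 = -47*(2 + 242 + 110)/9 + 93 = -47/9*354 + 93 = -5546/3 + 93 = -5267/3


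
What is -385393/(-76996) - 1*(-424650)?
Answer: 32696736793/76996 ≈ 4.2466e+5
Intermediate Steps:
-385393/(-76996) - 1*(-424650) = -385393*(-1/76996) + 424650 = 385393/76996 + 424650 = 32696736793/76996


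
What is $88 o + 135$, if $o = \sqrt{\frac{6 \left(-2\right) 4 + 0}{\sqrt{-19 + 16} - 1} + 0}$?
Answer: $135 + \frac{352 \sqrt{3}}{\sqrt{1 - i \sqrt{3}}} \approx 508.35 + 215.56 i$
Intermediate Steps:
$o = 4 \sqrt{3} \sqrt{- \frac{1}{-1 + i \sqrt{3}}}$ ($o = \sqrt{\frac{\left(-12\right) 4 + 0}{\sqrt{-3} - 1} + 0} = \sqrt{\frac{-48 + 0}{i \sqrt{3} - 1} + 0} = \sqrt{- \frac{48}{-1 + i \sqrt{3}} + 0} = \sqrt{- \frac{48}{-1 + i \sqrt{3}}} = 4 \sqrt{3} \sqrt{- \frac{1}{-1 + i \sqrt{3}}} \approx 4.2426 + 2.4495 i$)
$88 o + 135 = 88 \frac{4 \sqrt{3}}{\sqrt{1 - i \sqrt{3}}} + 135 = \frac{352 \sqrt{3}}{\sqrt{1 - i \sqrt{3}}} + 135 = 135 + \frac{352 \sqrt{3}}{\sqrt{1 - i \sqrt{3}}}$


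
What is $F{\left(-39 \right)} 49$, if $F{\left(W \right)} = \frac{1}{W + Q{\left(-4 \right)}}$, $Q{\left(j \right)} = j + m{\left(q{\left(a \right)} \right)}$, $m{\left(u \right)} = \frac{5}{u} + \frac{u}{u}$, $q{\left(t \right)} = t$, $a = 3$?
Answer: $- \frac{147}{121} \approx -1.2149$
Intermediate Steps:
$m{\left(u \right)} = 1 + \frac{5}{u}$ ($m{\left(u \right)} = \frac{5}{u} + 1 = 1 + \frac{5}{u}$)
$Q{\left(j \right)} = \frac{8}{3} + j$ ($Q{\left(j \right)} = j + \frac{5 + 3}{3} = j + \frac{1}{3} \cdot 8 = j + \frac{8}{3} = \frac{8}{3} + j$)
$F{\left(W \right)} = \frac{1}{- \frac{4}{3} + W}$ ($F{\left(W \right)} = \frac{1}{W + \left(\frac{8}{3} - 4\right)} = \frac{1}{W - \frac{4}{3}} = \frac{1}{- \frac{4}{3} + W}$)
$F{\left(-39 \right)} 49 = \frac{3}{-4 + 3 \left(-39\right)} 49 = \frac{3}{-4 - 117} \cdot 49 = \frac{3}{-121} \cdot 49 = 3 \left(- \frac{1}{121}\right) 49 = \left(- \frac{3}{121}\right) 49 = - \frac{147}{121}$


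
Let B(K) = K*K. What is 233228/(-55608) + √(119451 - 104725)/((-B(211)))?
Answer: -58307/13902 - √14726/44521 ≈ -4.1969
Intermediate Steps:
B(K) = K²
233228/(-55608) + √(119451 - 104725)/((-B(211))) = 233228/(-55608) + √(119451 - 104725)/((-1*211²)) = 233228*(-1/55608) + √14726/((-1*44521)) = -58307/13902 + √14726/(-44521) = -58307/13902 + √14726*(-1/44521) = -58307/13902 - √14726/44521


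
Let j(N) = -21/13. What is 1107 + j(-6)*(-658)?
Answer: 28209/13 ≈ 2169.9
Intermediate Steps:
j(N) = -21/13 (j(N) = -21*1/13 = -21/13)
1107 + j(-6)*(-658) = 1107 - 21/13*(-658) = 1107 + 13818/13 = 28209/13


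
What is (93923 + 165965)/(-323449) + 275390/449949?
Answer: -1211379374/6327632787 ≈ -0.19144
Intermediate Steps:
(93923 + 165965)/(-323449) + 275390/449949 = 259888*(-1/323449) + 275390*(1/449949) = -259888/323449 + 275390/449949 = -1211379374/6327632787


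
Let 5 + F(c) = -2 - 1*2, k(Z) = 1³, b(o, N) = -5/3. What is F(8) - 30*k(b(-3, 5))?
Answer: -39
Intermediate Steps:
b(o, N) = -5/3 (b(o, N) = -5*⅓ = -5/3)
k(Z) = 1
F(c) = -9 (F(c) = -5 + (-2 - 1*2) = -5 + (-2 - 2) = -5 - 4 = -9)
F(8) - 30*k(b(-3, 5)) = -9 - 30*1 = -9 - 30 = -39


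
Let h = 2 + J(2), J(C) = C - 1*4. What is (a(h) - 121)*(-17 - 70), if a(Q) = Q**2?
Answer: 10527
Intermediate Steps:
J(C) = -4 + C (J(C) = C - 4 = -4 + C)
h = 0 (h = 2 + (-4 + 2) = 2 - 2 = 0)
(a(h) - 121)*(-17 - 70) = (0**2 - 121)*(-17 - 70) = (0 - 121)*(-87) = -121*(-87) = 10527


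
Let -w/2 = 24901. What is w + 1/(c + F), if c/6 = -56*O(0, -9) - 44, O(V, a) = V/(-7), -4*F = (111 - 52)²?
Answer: -225951678/4537 ≈ -49802.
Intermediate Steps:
F = -3481/4 (F = -(111 - 52)²/4 = -¼*59² = -¼*3481 = -3481/4 ≈ -870.25)
O(V, a) = -V/7 (O(V, a) = V*(-⅐) = -V/7)
w = -49802 (w = -2*24901 = -49802)
c = -264 (c = 6*(-(-8)*0 - 44) = 6*(-56*0 - 44) = 6*(0 - 44) = 6*(-44) = -264)
w + 1/(c + F) = -49802 + 1/(-264 - 3481/4) = -49802 + 1/(-4537/4) = -49802 - 4/4537 = -225951678/4537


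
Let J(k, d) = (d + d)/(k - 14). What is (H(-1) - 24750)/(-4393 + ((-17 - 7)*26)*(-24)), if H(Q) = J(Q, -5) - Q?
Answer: -74245/31749 ≈ -2.3385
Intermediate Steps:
J(k, d) = 2*d/(-14 + k) (J(k, d) = (2*d)/(-14 + k) = 2*d/(-14 + k))
H(Q) = -Q - 10/(-14 + Q) (H(Q) = 2*(-5)/(-14 + Q) - Q = -10/(-14 + Q) - Q = -Q - 10/(-14 + Q))
(H(-1) - 24750)/(-4393 + ((-17 - 7)*26)*(-24)) = ((-10 - 1*(-1)*(-14 - 1))/(-14 - 1) - 24750)/(-4393 + ((-17 - 7)*26)*(-24)) = ((-10 - 1*(-1)*(-15))/(-15) - 24750)/(-4393 - 24*26*(-24)) = (-(-10 - 15)/15 - 24750)/(-4393 - 624*(-24)) = (-1/15*(-25) - 24750)/(-4393 + 14976) = (5/3 - 24750)/10583 = -74245/3*1/10583 = -74245/31749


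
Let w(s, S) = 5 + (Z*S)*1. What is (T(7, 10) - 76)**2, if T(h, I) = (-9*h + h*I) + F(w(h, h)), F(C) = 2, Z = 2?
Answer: 4489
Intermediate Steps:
w(s, S) = 5 + 2*S (w(s, S) = 5 + (2*S)*1 = 5 + 2*S)
T(h, I) = 2 - 9*h + I*h (T(h, I) = (-9*h + h*I) + 2 = (-9*h + I*h) + 2 = 2 - 9*h + I*h)
(T(7, 10) - 76)**2 = ((2 - 9*7 + 10*7) - 76)**2 = ((2 - 63 + 70) - 76)**2 = (9 - 76)**2 = (-67)**2 = 4489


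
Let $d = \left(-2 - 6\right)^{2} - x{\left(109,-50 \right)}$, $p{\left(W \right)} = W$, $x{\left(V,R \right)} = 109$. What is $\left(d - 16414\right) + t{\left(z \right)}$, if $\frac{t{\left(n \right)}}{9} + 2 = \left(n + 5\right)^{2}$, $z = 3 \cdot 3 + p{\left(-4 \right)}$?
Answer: $-15577$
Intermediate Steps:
$z = 5$ ($z = 3 \cdot 3 - 4 = 9 - 4 = 5$)
$t{\left(n \right)} = -18 + 9 \left(5 + n\right)^{2}$ ($t{\left(n \right)} = -18 + 9 \left(n + 5\right)^{2} = -18 + 9 \left(5 + n\right)^{2}$)
$d = -45$ ($d = \left(-2 - 6\right)^{2} - 109 = \left(-8\right)^{2} - 109 = 64 - 109 = -45$)
$\left(d - 16414\right) + t{\left(z \right)} = \left(-45 - 16414\right) - \left(18 - 9 \left(5 + 5\right)^{2}\right) = -16459 - \left(18 - 9 \cdot 10^{2}\right) = -16459 + \left(-18 + 9 \cdot 100\right) = -16459 + \left(-18 + 900\right) = -16459 + 882 = -15577$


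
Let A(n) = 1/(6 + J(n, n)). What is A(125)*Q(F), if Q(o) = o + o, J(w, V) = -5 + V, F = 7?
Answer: ⅑ ≈ 0.11111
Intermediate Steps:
A(n) = 1/(1 + n) (A(n) = 1/(6 + (-5 + n)) = 1/(1 + n))
Q(o) = 2*o
A(125)*Q(F) = (2*7)/(1 + 125) = 14/126 = (1/126)*14 = ⅑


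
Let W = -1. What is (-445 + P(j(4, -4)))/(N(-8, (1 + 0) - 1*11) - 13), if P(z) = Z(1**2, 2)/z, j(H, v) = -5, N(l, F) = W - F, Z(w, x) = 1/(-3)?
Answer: 3337/30 ≈ 111.23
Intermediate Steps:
Z(w, x) = -1/3
N(l, F) = -1 - F
P(z) = -1/(3*z)
(-445 + P(j(4, -4)))/(N(-8, (1 + 0) - 1*11) - 13) = (-445 - 1/3/(-5))/((-1 - ((1 + 0) - 1*11)) - 13) = (-445 - 1/3*(-1/5))/((-1 - (1 - 11)) - 13) = (-445 + 1/15)/((-1 - 1*(-10)) - 13) = -6674/(15*((-1 + 10) - 13)) = -6674/(15*(9 - 13)) = -6674/15/(-4) = -6674/15*(-1/4) = 3337/30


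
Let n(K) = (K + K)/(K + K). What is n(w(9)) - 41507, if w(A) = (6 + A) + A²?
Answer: -41506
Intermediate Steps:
w(A) = 6 + A + A²
n(K) = 1 (n(K) = (2*K)/((2*K)) = (2*K)*(1/(2*K)) = 1)
n(w(9)) - 41507 = 1 - 41507 = -41506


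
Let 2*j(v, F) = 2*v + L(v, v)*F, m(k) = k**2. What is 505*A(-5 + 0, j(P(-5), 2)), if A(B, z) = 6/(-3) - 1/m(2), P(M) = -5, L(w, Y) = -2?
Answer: -4545/4 ≈ -1136.3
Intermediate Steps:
j(v, F) = v - F (j(v, F) = (2*v - 2*F)/2 = (-2*F + 2*v)/2 = v - F)
A(B, z) = -9/4 (A(B, z) = 6/(-3) - 1/(2**2) = 6*(-1/3) - 1/4 = -2 - 1*1/4 = -2 - 1/4 = -9/4)
505*A(-5 + 0, j(P(-5), 2)) = 505*(-9/4) = -4545/4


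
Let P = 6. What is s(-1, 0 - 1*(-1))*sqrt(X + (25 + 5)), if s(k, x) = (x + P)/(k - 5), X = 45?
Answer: -35*sqrt(3)/6 ≈ -10.104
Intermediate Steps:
s(k, x) = (6 + x)/(-5 + k) (s(k, x) = (x + 6)/(k - 5) = (6 + x)/(-5 + k))
s(-1, 0 - 1*(-1))*sqrt(X + (25 + 5)) = ((6 + (0 - 1*(-1)))/(-5 - 1))*sqrt(45 + (25 + 5)) = ((6 + (0 + 1))/(-6))*sqrt(45 + 30) = (-(6 + 1)/6)*sqrt(75) = (-1/6*7)*(5*sqrt(3)) = -35*sqrt(3)/6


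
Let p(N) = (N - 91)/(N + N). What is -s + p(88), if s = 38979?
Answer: -6860307/176 ≈ -38979.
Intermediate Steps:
p(N) = (-91 + N)/(2*N) (p(N) = (-91 + N)/((2*N)) = (-91 + N)*(1/(2*N)) = (-91 + N)/(2*N))
-s + p(88) = -1*38979 + (½)*(-91 + 88)/88 = -38979 + (½)*(1/88)*(-3) = -38979 - 3/176 = -6860307/176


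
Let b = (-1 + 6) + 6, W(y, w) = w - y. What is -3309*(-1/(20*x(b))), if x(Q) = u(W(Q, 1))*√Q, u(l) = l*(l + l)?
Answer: 3309*√11/44000 ≈ 0.24943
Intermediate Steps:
b = 11 (b = 5 + 6 = 11)
u(l) = 2*l² (u(l) = l*(2*l) = 2*l²)
x(Q) = 2*√Q*(1 - Q)² (x(Q) = (2*(1 - Q)²)*√Q = 2*√Q*(1 - Q)²)
-3309*(-1/(20*x(b))) = -3309*(-√11/(440*(-1 + 11)²)) = -3309*(-√11/44000) = -(-3309)*√11/44000 = 3309*√11/44000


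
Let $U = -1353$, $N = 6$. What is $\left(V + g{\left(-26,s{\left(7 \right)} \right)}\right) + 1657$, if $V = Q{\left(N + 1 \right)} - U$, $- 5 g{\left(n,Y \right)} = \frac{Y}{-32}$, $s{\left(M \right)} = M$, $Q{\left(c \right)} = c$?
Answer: $\frac{482727}{160} \approx 3017.0$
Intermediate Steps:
$g{\left(n,Y \right)} = \frac{Y}{160}$ ($g{\left(n,Y \right)} = - \frac{Y \frac{1}{-32}}{5} = - \frac{Y \left(- \frac{1}{32}\right)}{5} = - \frac{\left(- \frac{1}{32}\right) Y}{5} = \frac{Y}{160}$)
$V = 1360$ ($V = \left(6 + 1\right) - -1353 = 7 + 1353 = 1360$)
$\left(V + g{\left(-26,s{\left(7 \right)} \right)}\right) + 1657 = \left(1360 + \frac{1}{160} \cdot 7\right) + 1657 = \left(1360 + \frac{7}{160}\right) + 1657 = \frac{217607}{160} + 1657 = \frac{482727}{160}$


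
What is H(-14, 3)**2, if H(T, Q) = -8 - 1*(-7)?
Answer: 1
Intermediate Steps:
H(T, Q) = -1 (H(T, Q) = -8 + 7 = -1)
H(-14, 3)**2 = (-1)**2 = 1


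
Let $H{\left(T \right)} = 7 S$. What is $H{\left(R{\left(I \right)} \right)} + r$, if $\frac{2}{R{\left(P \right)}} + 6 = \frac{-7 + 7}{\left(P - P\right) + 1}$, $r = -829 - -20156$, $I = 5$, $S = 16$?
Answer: $19439$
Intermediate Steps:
$r = 19327$ ($r = -829 + 20156 = 19327$)
$R{\left(P \right)} = - \frac{1}{3}$ ($R{\left(P \right)} = \frac{2}{-6 + \frac{-7 + 7}{\left(P - P\right) + 1}} = \frac{2}{-6 + \frac{0}{0 + 1}} = \frac{2}{-6 + \frac{0}{1}} = \frac{2}{-6 + 0 \cdot 1} = \frac{2}{-6 + 0} = \frac{2}{-6} = 2 \left(- \frac{1}{6}\right) = - \frac{1}{3}$)
$H{\left(T \right)} = 112$ ($H{\left(T \right)} = 7 \cdot 16 = 112$)
$H{\left(R{\left(I \right)} \right)} + r = 112 + 19327 = 19439$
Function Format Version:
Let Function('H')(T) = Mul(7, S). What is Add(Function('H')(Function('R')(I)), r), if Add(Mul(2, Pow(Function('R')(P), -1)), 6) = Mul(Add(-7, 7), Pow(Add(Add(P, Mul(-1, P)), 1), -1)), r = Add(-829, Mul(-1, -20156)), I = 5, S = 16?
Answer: 19439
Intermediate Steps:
r = 19327 (r = Add(-829, 20156) = 19327)
Function('R')(P) = Rational(-1, 3) (Function('R')(P) = Mul(2, Pow(Add(-6, Mul(Add(-7, 7), Pow(Add(Add(P, Mul(-1, P)), 1), -1))), -1)) = Mul(2, Pow(Add(-6, Mul(0, Pow(Add(0, 1), -1))), -1)) = Mul(2, Pow(Add(-6, Mul(0, Pow(1, -1))), -1)) = Mul(2, Pow(Add(-6, Mul(0, 1)), -1)) = Mul(2, Pow(Add(-6, 0), -1)) = Mul(2, Pow(-6, -1)) = Mul(2, Rational(-1, 6)) = Rational(-1, 3))
Function('H')(T) = 112 (Function('H')(T) = Mul(7, 16) = 112)
Add(Function('H')(Function('R')(I)), r) = Add(112, 19327) = 19439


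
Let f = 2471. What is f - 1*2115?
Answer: 356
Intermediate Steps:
f - 1*2115 = 2471 - 1*2115 = 2471 - 2115 = 356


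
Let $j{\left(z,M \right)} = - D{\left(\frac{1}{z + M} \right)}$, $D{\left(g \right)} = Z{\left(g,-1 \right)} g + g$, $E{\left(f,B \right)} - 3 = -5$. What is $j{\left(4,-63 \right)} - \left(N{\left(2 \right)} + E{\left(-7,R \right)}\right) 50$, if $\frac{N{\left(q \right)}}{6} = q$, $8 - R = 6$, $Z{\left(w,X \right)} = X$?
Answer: $-500$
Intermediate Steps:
$R = 2$ ($R = 8 - 6 = 2$)
$E{\left(f,B \right)} = -2$ ($E{\left(f,B \right)} = 3 - 5 = -2$)
$N{\left(q \right)} = 6 q$
$D{\left(g \right)} = 0$ ($D{\left(g \right)} = - g + g = 0$)
$j{\left(z,M \right)} = 0$ ($j{\left(z,M \right)} = \left(-1\right) 0 = 0$)
$j{\left(4,-63 \right)} - \left(N{\left(2 \right)} + E{\left(-7,R \right)}\right) 50 = 0 - \left(6 \cdot 2 - 2\right) 50 = 0 - \left(12 - 2\right) 50 = 0 - 10 \cdot 50 = 0 - 500 = -500$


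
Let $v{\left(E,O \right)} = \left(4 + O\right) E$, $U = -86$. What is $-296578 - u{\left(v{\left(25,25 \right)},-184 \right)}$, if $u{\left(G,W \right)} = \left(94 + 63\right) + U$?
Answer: $-296649$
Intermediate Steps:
$v{\left(E,O \right)} = E \left(4 + O\right)$
$u{\left(G,W \right)} = 71$ ($u{\left(G,W \right)} = \left(94 + 63\right) - 86 = 157 - 86 = 71$)
$-296578 - u{\left(v{\left(25,25 \right)},-184 \right)} = -296578 - 71 = -296649$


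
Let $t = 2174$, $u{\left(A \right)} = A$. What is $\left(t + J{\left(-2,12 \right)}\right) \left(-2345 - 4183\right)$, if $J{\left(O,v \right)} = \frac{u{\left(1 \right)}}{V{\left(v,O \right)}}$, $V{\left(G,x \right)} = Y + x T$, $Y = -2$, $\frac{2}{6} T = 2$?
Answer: $- \frac{99339840}{7} \approx -1.4191 \cdot 10^{7}$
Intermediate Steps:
$T = 6$ ($T = 3 \cdot 2 = 6$)
$V{\left(G,x \right)} = -2 + 6 x$ ($V{\left(G,x \right)} = -2 + x 6 = -2 + 6 x$)
$J{\left(O,v \right)} = \frac{1}{-2 + 6 O}$ ($J{\left(O,v \right)} = 1 \frac{1}{-2 + 6 O} = \frac{1}{-2 + 6 O}$)
$\left(t + J{\left(-2,12 \right)}\right) \left(-2345 - 4183\right) = \left(2174 + \frac{1}{2 \left(-1 + 3 \left(-2\right)\right)}\right) \left(-2345 - 4183\right) = \left(2174 + \frac{1}{2 \left(-1 - 6\right)}\right) \left(-6528\right) = \left(2174 + \frac{1}{2 \left(-7\right)}\right) \left(-6528\right) = \left(2174 + \frac{1}{2} \left(- \frac{1}{7}\right)\right) \left(-6528\right) = \left(2174 - \frac{1}{14}\right) \left(-6528\right) = \frac{30435}{14} \left(-6528\right) = - \frac{99339840}{7}$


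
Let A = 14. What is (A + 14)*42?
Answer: 1176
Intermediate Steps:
(A + 14)*42 = (14 + 14)*42 = 28*42 = 1176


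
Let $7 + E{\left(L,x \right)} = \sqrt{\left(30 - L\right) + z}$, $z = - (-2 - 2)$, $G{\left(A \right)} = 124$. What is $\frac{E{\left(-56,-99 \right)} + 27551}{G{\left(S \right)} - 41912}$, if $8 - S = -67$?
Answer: $- \frac{6886}{10447} - \frac{3 \sqrt{10}}{41788} \approx -0.65936$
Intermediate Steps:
$S = 75$ ($S = 8 - -67 = 8 + 67 = 75$)
$z = 4$ ($z = \left(-1\right) \left(-4\right) = 4$)
$E{\left(L,x \right)} = -7 + \sqrt{34 - L}$ ($E{\left(L,x \right)} = -7 + \sqrt{\left(30 - L\right) + 4} = -7 + \sqrt{34 - L}$)
$\frac{E{\left(-56,-99 \right)} + 27551}{G{\left(S \right)} - 41912} = \frac{\left(-7 + \sqrt{34 - -56}\right) + 27551}{124 - 41912} = \frac{\left(-7 + \sqrt{34 + 56}\right) + 27551}{-41788} = \left(\left(-7 + \sqrt{90}\right) + 27551\right) \left(- \frac{1}{41788}\right) = \left(\left(-7 + 3 \sqrt{10}\right) + 27551\right) \left(- \frac{1}{41788}\right) = \left(27544 + 3 \sqrt{10}\right) \left(- \frac{1}{41788}\right) = - \frac{6886}{10447} - \frac{3 \sqrt{10}}{41788}$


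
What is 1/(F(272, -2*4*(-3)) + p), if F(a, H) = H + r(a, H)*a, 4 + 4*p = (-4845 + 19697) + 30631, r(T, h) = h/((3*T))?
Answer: 4/45607 ≈ 8.7706e-5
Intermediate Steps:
r(T, h) = h/(3*T) (r(T, h) = h*(1/(3*T)) = h/(3*T))
p = 45479/4 (p = -1 + ((-4845 + 19697) + 30631)/4 = -1 + (14852 + 30631)/4 = -1 + (¼)*45483 = -1 + 45483/4 = 45479/4 ≈ 11370.)
F(a, H) = 4*H/3 (F(a, H) = H + (H/(3*a))*a = H + H/3 = 4*H/3)
1/(F(272, -2*4*(-3)) + p) = 1/(4*(-2*4*(-3))/3 + 45479/4) = 1/(4*(-8*(-3))/3 + 45479/4) = 1/((4/3)*24 + 45479/4) = 1/(32 + 45479/4) = 1/(45607/4) = 4/45607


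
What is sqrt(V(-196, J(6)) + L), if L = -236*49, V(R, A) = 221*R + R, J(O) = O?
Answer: 14*I*sqrt(281) ≈ 234.68*I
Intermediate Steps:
V(R, A) = 222*R
L = -11564
sqrt(V(-196, J(6)) + L) = sqrt(222*(-196) - 11564) = sqrt(-43512 - 11564) = sqrt(-55076) = 14*I*sqrt(281)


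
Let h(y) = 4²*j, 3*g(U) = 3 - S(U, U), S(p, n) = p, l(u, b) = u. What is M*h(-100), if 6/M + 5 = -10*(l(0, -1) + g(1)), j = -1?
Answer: 288/35 ≈ 8.2286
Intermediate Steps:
g(U) = 1 - U/3 (g(U) = (3 - U)/3 = 1 - U/3)
M = -18/35 (M = 6/(-5 - 10*(0 + (1 - ⅓*1))) = 6/(-5 - 10*(0 + (1 - ⅓))) = 6/(-5 - 10*(0 + ⅔)) = 6/(-5 - 10*⅔) = 6/(-5 - 20/3) = 6/(-35/3) = 6*(-3/35) = -18/35 ≈ -0.51429)
h(y) = -16 (h(y) = 4²*(-1) = 16*(-1) = -16)
M*h(-100) = -18/35*(-16) = 288/35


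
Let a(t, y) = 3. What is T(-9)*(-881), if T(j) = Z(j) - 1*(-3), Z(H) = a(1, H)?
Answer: -5286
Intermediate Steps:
Z(H) = 3
T(j) = 6 (T(j) = 3 - 1*(-3) = 3 + 3 = 6)
T(-9)*(-881) = 6*(-881) = -5286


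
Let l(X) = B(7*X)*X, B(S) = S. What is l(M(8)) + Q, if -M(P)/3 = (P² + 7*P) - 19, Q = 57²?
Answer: 645912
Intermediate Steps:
Q = 3249
M(P) = 57 - 21*P - 3*P² (M(P) = -3*((P² + 7*P) - 19) = -3*(-19 + P² + 7*P) = 57 - 21*P - 3*P²)
l(X) = 7*X² (l(X) = (7*X)*X = 7*X²)
l(M(8)) + Q = 7*(57 - 21*8 - 3*8²)² + 3249 = 7*(57 - 168 - 3*64)² + 3249 = 7*(57 - 168 - 192)² + 3249 = 7*(-303)² + 3249 = 7*91809 + 3249 = 642663 + 3249 = 645912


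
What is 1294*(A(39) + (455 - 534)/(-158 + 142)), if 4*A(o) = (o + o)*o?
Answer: 7923809/8 ≈ 9.9048e+5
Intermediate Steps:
A(o) = o²/2 (A(o) = ((o + o)*o)/4 = ((2*o)*o)/4 = (2*o²)/4 = o²/2)
1294*(A(39) + (455 - 534)/(-158 + 142)) = 1294*((½)*39² + (455 - 534)/(-158 + 142)) = 1294*((½)*1521 - 79/(-16)) = 1294*(1521/2 - 79*(-1/16)) = 1294*(1521/2 + 79/16) = 1294*(12247/16) = 7923809/8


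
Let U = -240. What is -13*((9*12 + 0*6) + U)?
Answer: 1716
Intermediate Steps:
-13*((9*12 + 0*6) + U) = -13*((9*12 + 0*6) - 240) = -13*((108 + 0) - 240) = -13*(108 - 240) = -13*(-132) = 1716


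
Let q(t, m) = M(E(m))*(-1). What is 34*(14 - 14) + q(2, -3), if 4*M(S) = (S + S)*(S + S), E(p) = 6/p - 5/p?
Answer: -1/9 ≈ -0.11111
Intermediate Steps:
E(p) = 1/p
M(S) = S**2 (M(S) = ((S + S)*(S + S))/4 = ((2*S)*(2*S))/4 = (4*S**2)/4 = S**2)
q(t, m) = -1/m**2 (q(t, m) = (1/m)**2*(-1) = -1/m**2)
34*(14 - 14) + q(2, -3) = 34*(14 - 14) - 1/(-3)**2 = 34*0 - 1*1/9 = 0 - 1/9 = -1/9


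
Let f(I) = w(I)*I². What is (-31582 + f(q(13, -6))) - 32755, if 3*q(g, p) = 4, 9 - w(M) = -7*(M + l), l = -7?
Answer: -1738571/27 ≈ -64392.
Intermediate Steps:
w(M) = -40 + 7*M (w(M) = 9 - (-7)*(M - 7) = 9 - (-7)*(-7 + M) = 9 - (49 - 7*M) = 9 + (-49 + 7*M) = -40 + 7*M)
q(g, p) = 4/3 (q(g, p) = (⅓)*4 = 4/3)
f(I) = I²*(-40 + 7*I) (f(I) = (-40 + 7*I)*I² = I²*(-40 + 7*I))
(-31582 + f(q(13, -6))) - 32755 = (-31582 + (4/3)²*(-40 + 7*(4/3))) - 32755 = (-31582 + 16*(-40 + 28/3)/9) - 32755 = (-31582 + (16/9)*(-92/3)) - 32755 = (-31582 - 1472/27) - 32755 = -854186/27 - 32755 = -1738571/27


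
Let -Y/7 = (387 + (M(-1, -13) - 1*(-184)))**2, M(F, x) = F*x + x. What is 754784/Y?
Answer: -754784/2282287 ≈ -0.33071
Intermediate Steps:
M(F, x) = x + F*x
Y = -2282287 (Y = -7*(387 + (-13*(1 - 1) - 1*(-184)))**2 = -7*(387 + (-13*0 + 184))**2 = -7*(387 + (0 + 184))**2 = -7*(387 + 184)**2 = -7*571**2 = -7*326041 = -2282287)
754784/Y = 754784/(-2282287) = 754784*(-1/2282287) = -754784/2282287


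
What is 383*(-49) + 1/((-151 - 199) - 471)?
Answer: -15407708/821 ≈ -18767.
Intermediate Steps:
383*(-49) + 1/((-151 - 199) - 471) = -18767 + 1/(-350 - 471) = -18767 + 1/(-821) = -18767 - 1/821 = -15407708/821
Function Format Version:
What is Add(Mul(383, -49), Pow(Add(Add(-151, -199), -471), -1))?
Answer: Rational(-15407708, 821) ≈ -18767.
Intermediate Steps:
Add(Mul(383, -49), Pow(Add(Add(-151, -199), -471), -1)) = Add(-18767, Pow(Add(-350, -471), -1)) = Add(-18767, Pow(-821, -1)) = Add(-18767, Rational(-1, 821)) = Rational(-15407708, 821)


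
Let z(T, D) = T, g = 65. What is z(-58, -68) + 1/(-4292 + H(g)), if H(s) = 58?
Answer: -245573/4234 ≈ -58.000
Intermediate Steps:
z(-58, -68) + 1/(-4292 + H(g)) = -58 + 1/(-4292 + 58) = -58 + 1/(-4234) = -58 - 1/4234 = -245573/4234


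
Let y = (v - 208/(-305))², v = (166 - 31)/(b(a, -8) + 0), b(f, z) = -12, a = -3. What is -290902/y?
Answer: -432978536800/166229449 ≈ -2604.7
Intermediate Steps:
v = -45/4 (v = (166 - 31)/(-12 + 0) = 135/(-12) = 135*(-1/12) = -45/4 ≈ -11.250)
y = 166229449/1488400 (y = (-45/4 - 208/(-305))² = (-45/4 - 208*(-1/305))² = (-45/4 + 208/305)² = (-12893/1220)² = 166229449/1488400 ≈ 111.68)
-290902/y = -290902/166229449/1488400 = -290902*1488400/166229449 = -432978536800/166229449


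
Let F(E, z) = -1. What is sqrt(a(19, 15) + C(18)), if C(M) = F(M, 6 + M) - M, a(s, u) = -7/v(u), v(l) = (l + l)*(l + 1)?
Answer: I*sqrt(273810)/120 ≈ 4.3606*I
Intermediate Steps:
v(l) = 2*l*(1 + l) (v(l) = (2*l)*(1 + l) = 2*l*(1 + l))
a(s, u) = -7/(2*u*(1 + u)) (a(s, u) = -7*1/(2*u*(1 + u)) = -7/(2*u*(1 + u)))
C(M) = -1 - M
sqrt(a(19, 15) + C(18)) = sqrt(-7/2/(15*(1 + 15)) + (-1 - 1*18)) = sqrt(-7/2*1/15/16 + (-1 - 18)) = sqrt(-7/2*1/15*1/16 - 19) = sqrt(-7/480 - 19) = sqrt(-9127/480) = I*sqrt(273810)/120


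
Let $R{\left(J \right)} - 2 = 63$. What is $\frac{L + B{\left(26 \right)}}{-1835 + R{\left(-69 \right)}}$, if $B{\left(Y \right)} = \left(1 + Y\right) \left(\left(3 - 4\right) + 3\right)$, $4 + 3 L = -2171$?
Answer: $\frac{671}{1770} \approx 0.3791$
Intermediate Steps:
$L = -725$ ($L = - \frac{4}{3} + \frac{1}{3} \left(-2171\right) = - \frac{4}{3} - \frac{2171}{3} = -725$)
$B{\left(Y \right)} = 2 + 2 Y$ ($B{\left(Y \right)} = \left(1 + Y\right) \left(-1 + 3\right) = \left(1 + Y\right) 2 = 2 + 2 Y$)
$R{\left(J \right)} = 65$ ($R{\left(J \right)} = 2 + 63 = 65$)
$\frac{L + B{\left(26 \right)}}{-1835 + R{\left(-69 \right)}} = \frac{-725 + \left(2 + 2 \cdot 26\right)}{-1835 + 65} = \frac{-725 + \left(2 + 52\right)}{-1770} = \left(-725 + 54\right) \left(- \frac{1}{1770}\right) = \left(-671\right) \left(- \frac{1}{1770}\right) = \frac{671}{1770}$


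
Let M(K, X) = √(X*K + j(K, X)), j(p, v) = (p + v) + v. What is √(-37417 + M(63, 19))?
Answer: √(-37417 + √1298) ≈ 193.34*I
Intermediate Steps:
j(p, v) = p + 2*v
M(K, X) = √(K + 2*X + K*X) (M(K, X) = √(X*K + (K + 2*X)) = √(K*X + (K + 2*X)) = √(K + 2*X + K*X))
√(-37417 + M(63, 19)) = √(-37417 + √(63 + 2*19 + 63*19)) = √(-37417 + √(63 + 38 + 1197)) = √(-37417 + √1298)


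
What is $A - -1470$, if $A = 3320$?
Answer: $4790$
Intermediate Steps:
$A - -1470 = 3320 - -1470 = 3320 + 1470 = 4790$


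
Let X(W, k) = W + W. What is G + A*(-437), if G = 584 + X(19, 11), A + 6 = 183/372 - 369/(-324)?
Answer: 706241/279 ≈ 2531.3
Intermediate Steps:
X(W, k) = 2*W
A = -1219/279 (A = -6 + (183/372 - 369/(-324)) = -6 + (183*(1/372) - 369*(-1/324)) = -6 + (61/124 + 41/36) = -6 + 455/279 = -1219/279 ≈ -4.3692)
G = 622 (G = 584 + 2*19 = 584 + 38 = 622)
G + A*(-437) = 622 - 1219/279*(-437) = 622 + 532703/279 = 706241/279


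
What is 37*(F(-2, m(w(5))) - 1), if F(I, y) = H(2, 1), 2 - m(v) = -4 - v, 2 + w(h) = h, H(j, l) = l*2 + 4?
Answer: 185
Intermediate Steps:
H(j, l) = 4 + 2*l (H(j, l) = 2*l + 4 = 4 + 2*l)
w(h) = -2 + h
m(v) = 6 + v (m(v) = 2 - (-4 - v) = 2 + (4 + v) = 6 + v)
F(I, y) = 6 (F(I, y) = 4 + 2*1 = 4 + 2 = 6)
37*(F(-2, m(w(5))) - 1) = 37*(6 - 1) = 37*5 = 185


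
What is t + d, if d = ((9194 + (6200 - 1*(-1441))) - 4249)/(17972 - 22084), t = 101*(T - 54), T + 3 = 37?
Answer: -4159413/2056 ≈ -2023.1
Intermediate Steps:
T = 34 (T = -3 + 37 = 34)
t = -2020 (t = 101*(34 - 54) = 101*(-20) = -2020)
d = -6293/2056 (d = ((9194 + (6200 + 1441)) - 4249)/(-4112) = ((9194 + 7641) - 4249)*(-1/4112) = (16835 - 4249)*(-1/4112) = 12586*(-1/4112) = -6293/2056 ≈ -3.0608)
t + d = -2020 - 6293/2056 = -4159413/2056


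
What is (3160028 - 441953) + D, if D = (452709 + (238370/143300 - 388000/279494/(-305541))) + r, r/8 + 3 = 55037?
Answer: 2209492863345712818259/611868618359910 ≈ 3.6111e+6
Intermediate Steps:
r = 440272 (r = -24 + 8*55037 = -24 + 440296 = 440272)
D = 546388068497100445009/611868618359910 (D = (452709 + (238370/143300 - 388000/279494/(-305541))) + 440272 = (452709 + (238370*(1/143300) - 388000*1/279494*(-1/305541))) + 440272 = (452709 + (23837/14330 - 194000/139747*(-1/305541))) + 440272 = (452709 + (23837/14330 + 194000/42698438127)) + 440272 = (452709 + 1017805449653299/611868618359910) + 440272 = 276999448154546149489/611868618359910 + 440272 = 546388068497100445009/611868618359910 ≈ 8.9298e+5)
(3160028 - 441953) + D = (3160028 - 441953) + 546388068497100445009/611868618359910 = 2718075 + 546388068497100445009/611868618359910 = 2209492863345712818259/611868618359910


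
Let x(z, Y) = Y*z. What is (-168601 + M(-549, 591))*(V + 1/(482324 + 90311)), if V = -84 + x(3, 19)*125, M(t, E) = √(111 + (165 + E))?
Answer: -679786255792636/572635 + 68542691612*√3/572635 ≈ -1.1869e+9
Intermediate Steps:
M(t, E) = √(276 + E)
V = 7041 (V = -84 + (19*3)*125 = -84 + 57*125 = -84 + 7125 = 7041)
(-168601 + M(-549, 591))*(V + 1/(482324 + 90311)) = (-168601 + √(276 + 591))*(7041 + 1/(482324 + 90311)) = (-168601 + √867)*(7041 + 1/572635) = (-168601 + 17*√3)*(7041 + 1/572635) = (-168601 + 17*√3)*(4031923036/572635) = -679786255792636/572635 + 68542691612*√3/572635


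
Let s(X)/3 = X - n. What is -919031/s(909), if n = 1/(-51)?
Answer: -15623527/46360 ≈ -337.00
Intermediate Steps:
n = -1/51 ≈ -0.019608
s(X) = 1/17 + 3*X (s(X) = 3*(X - 1*(-1/51)) = 3*(X + 1/51) = 3*(1/51 + X) = 1/17 + 3*X)
-919031/s(909) = -919031/(1/17 + 3*909) = -919031/(1/17 + 2727) = -919031/46360/17 = -919031*17/46360 = -15623527/46360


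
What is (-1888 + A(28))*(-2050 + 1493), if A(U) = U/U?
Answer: 1051059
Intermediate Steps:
A(U) = 1
(-1888 + A(28))*(-2050 + 1493) = (-1888 + 1)*(-2050 + 1493) = -1887*(-557) = 1051059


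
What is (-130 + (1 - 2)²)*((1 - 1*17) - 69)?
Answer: 10965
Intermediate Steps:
(-130 + (1 - 2)²)*((1 - 1*17) - 69) = (-130 + (-1)²)*((1 - 17) - 69) = (-130 + 1)*(-16 - 69) = -129*(-85) = 10965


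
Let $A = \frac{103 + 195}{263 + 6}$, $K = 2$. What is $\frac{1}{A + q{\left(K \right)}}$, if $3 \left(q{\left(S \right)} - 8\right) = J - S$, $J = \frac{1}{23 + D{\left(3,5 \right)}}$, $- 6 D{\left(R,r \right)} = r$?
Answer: $\frac{107331}{907610} \approx 0.11826$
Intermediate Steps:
$D{\left(R,r \right)} = - \frac{r}{6}$
$A = \frac{298}{269} \approx 1.1078$
$J = \frac{6}{133}$ ($J = \frac{1}{23 - \frac{5}{6}} = \frac{1}{\frac{133}{6}} = \frac{6}{133} \approx 0.045113$)
$q{\left(S \right)} = \frac{1066}{133} - \frac{S}{3}$ ($q{\left(S \right)} = 8 + \frac{\frac{6}{133} - S}{3} = 8 - \left(- \frac{2}{133} + \frac{S}{3}\right) = \frac{1066}{133} - \frac{S}{3}$)
$\frac{1}{A + q{\left(K \right)}} = \frac{1}{\frac{298}{269} + \left(\frac{1066}{133} - \frac{2}{3}\right)} = \frac{1}{\frac{298}{269} + \frac{2932}{399}} = \frac{1}{\frac{907610}{107331}} = \frac{107331}{907610}$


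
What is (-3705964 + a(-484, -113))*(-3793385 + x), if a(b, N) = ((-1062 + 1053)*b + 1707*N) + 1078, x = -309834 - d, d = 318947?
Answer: 17217353969886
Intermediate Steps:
x = -628781 (x = -309834 - 1*318947 = -309834 - 318947 = -628781)
a(b, N) = 1078 - 9*b + 1707*N (a(b, N) = (-9*b + 1707*N) + 1078 = 1078 - 9*b + 1707*N)
(-3705964 + a(-484, -113))*(-3793385 + x) = (-3705964 + (1078 - 9*(-484) + 1707*(-113)))*(-3793385 - 628781) = (-3705964 + (1078 + 4356 - 192891))*(-4422166) = (-3705964 - 187457)*(-4422166) = -3893421*(-4422166) = 17217353969886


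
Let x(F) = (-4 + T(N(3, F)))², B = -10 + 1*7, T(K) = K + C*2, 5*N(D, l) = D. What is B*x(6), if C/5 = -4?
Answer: -141267/25 ≈ -5650.7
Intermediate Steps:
C = -20 (C = 5*(-4) = -20)
N(D, l) = D/5
T(K) = -40 + K (T(K) = K - 20*2 = K - 40 = -40 + K)
B = -3 (B = -10 + 7 = -3)
x(F) = 47089/25 (x(F) = (-4 + (-40 + (⅕)*3))² = (-4 + (-40 + ⅗))² = (-4 - 197/5)² = (-217/5)² = 47089/25)
B*x(6) = -3*47089/25 = -141267/25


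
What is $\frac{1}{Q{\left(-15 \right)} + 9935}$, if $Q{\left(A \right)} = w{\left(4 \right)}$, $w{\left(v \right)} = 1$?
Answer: $\frac{1}{9936} \approx 0.00010064$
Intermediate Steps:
$Q{\left(A \right)} = 1$
$\frac{1}{Q{\left(-15 \right)} + 9935} = \frac{1}{1 + 9935} = \frac{1}{9936}$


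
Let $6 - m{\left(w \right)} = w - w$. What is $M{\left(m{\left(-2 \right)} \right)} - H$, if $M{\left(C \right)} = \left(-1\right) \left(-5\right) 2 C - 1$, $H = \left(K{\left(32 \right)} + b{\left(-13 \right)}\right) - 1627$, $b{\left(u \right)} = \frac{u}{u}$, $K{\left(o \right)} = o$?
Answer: $1653$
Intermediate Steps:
$m{\left(w \right)} = 6$ ($m{\left(w \right)} = 6 - \left(w - w\right) = 6 - 0 = 6 + 0 = 6$)
$b{\left(u \right)} = 1$
$H = -1594$ ($H = \left(32 + 1\right) - 1627 = 33 - 1627 = -1594$)
$M{\left(C \right)} = -1 + 10 C$ ($M{\left(C \right)} = 5 \cdot 2 C - 1 = 10 C - 1 = -1 + 10 C$)
$M{\left(m{\left(-2 \right)} \right)} - H = \left(-1 + 10 \cdot 6\right) - -1594 = \left(-1 + 60\right) + 1594 = 59 + 1594 = 1653$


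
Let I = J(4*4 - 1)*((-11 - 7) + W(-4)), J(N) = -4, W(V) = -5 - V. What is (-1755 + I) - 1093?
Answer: -2772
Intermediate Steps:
I = 76 (I = -4*((-11 - 7) + (-5 - 1*(-4))) = -4*(-18 + (-5 + 4)) = -4*(-18 - 1) = -4*(-19) = 76)
(-1755 + I) - 1093 = (-1755 + 76) - 1093 = -1679 - 1093 = -2772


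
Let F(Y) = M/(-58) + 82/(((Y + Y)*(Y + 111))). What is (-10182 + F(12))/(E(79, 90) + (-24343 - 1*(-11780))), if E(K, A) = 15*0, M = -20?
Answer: 10629619/13115772 ≈ 0.81045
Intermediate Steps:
F(Y) = 10/29 + 41/(Y*(111 + Y)) (F(Y) = -20/(-58) + 82/(((Y + Y)*(Y + 111))) = -20*(-1/58) + 82/(((2*Y)*(111 + Y))) = 10/29 + 82/((2*Y*(111 + Y))) = 10/29 + 82*(1/(2*Y*(111 + Y))) = 10/29 + 41/(Y*(111 + Y)))
E(K, A) = 0
(-10182 + F(12))/(E(79, 90) + (-24343 - 1*(-11780))) = (-10182 + (1/29)*(1189 + 10*12² + 1110*12)/(12*(111 + 12)))/(0 + (-24343 - 1*(-11780))) = (-10182 + (1/29)*(1/12)*(1189 + 10*144 + 13320)/123)/(0 + (-24343 + 11780)) = (-10182 + (1/29)*(1/12)*(1/123)*(1189 + 1440 + 13320))/(0 - 12563) = (-10182 + (1/29)*(1/12)*(1/123)*15949)/(-12563) = (-10182 + 389/1044)*(-1/12563) = -10629619/1044*(-1/12563) = 10629619/13115772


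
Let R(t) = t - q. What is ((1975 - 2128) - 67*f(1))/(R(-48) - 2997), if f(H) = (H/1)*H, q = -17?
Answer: 55/757 ≈ 0.072655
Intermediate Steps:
f(H) = H² (f(H) = (H*1)*H = H*H = H²)
R(t) = 17 + t (R(t) = t - 1*(-17) = t + 17 = 17 + t)
((1975 - 2128) - 67*f(1))/(R(-48) - 2997) = ((1975 - 2128) - 67*1²)/((17 - 48) - 2997) = (-153 - 67*1)/(-31 - 2997) = (-153 - 67)/(-3028) = -220*(-1/3028) = 55/757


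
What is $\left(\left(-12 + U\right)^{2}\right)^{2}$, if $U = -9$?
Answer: $194481$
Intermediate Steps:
$\left(\left(-12 + U\right)^{2}\right)^{2} = \left(\left(-12 - 9\right)^{2}\right)^{2} = \left(\left(-21\right)^{2}\right)^{2} = 441^{2} = 194481$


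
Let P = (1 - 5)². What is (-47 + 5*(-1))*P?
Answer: -832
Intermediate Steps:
P = 16 (P = (-4)² = 16)
(-47 + 5*(-1))*P = (-47 + 5*(-1))*16 = (-47 - 5)*16 = -52*16 = -832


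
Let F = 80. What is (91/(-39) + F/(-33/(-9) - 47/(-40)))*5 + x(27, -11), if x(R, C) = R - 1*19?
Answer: 137609/1743 ≈ 78.949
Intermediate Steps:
x(R, C) = -19 + R (x(R, C) = R - 19 = -19 + R)
(91/(-39) + F/(-33/(-9) - 47/(-40)))*5 + x(27, -11) = (91/(-39) + 80/(-33/(-9) - 47/(-40)))*5 + (-19 + 27) = (91*(-1/39) + 80/(-33*(-1/9) - 47*(-1/40)))*5 + 8 = (-7/3 + 80/(11/3 + 47/40))*5 + 8 = (-7/3 + 80/(581/120))*5 + 8 = (-7/3 + 80*(120/581))*5 + 8 = (-7/3 + 9600/581)*5 + 8 = (24733/1743)*5 + 8 = 123665/1743 + 8 = 137609/1743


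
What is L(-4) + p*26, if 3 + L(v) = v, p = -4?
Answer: -111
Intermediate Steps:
L(v) = -3 + v
L(-4) + p*26 = (-3 - 4) - 4*26 = -7 - 104 = -111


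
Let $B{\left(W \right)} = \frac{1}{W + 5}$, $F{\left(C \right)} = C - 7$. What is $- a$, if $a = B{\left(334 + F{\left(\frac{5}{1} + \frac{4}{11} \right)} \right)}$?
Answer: $- \frac{11}{3711} \approx -0.0029642$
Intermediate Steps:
$F{\left(C \right)} = -7 + C$
$B{\left(W \right)} = \frac{1}{5 + W}$
$a = \frac{11}{3711}$ ($a = \frac{1}{5 + \left(334 + \left(-7 + \left(\frac{5}{1} + \frac{4}{11}\right)\right)\right)} = \frac{1}{5 + \left(334 + \left(-7 + \left(5 \cdot 1 + 4 \cdot \frac{1}{11}\right)\right)\right)} = \frac{1}{5 + \left(334 + \left(-7 + \left(5 + \frac{4}{11}\right)\right)\right)} = \frac{1}{5 + \left(334 + \left(-7 + \frac{59}{11}\right)\right)} = \frac{1}{5 + \left(334 - \frac{18}{11}\right)} = \frac{1}{5 + \frac{3656}{11}} = \frac{1}{\frac{3711}{11}} = \frac{11}{3711} \approx 0.0029642$)
$- a = \left(-1\right) \frac{11}{3711} = - \frac{11}{3711}$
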